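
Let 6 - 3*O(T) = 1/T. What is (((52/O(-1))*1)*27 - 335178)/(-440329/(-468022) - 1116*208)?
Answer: 1096123436748/760483993409 ≈ 1.4413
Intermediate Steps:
O(T) = 2 - 1/(3*T)
(((52/O(-1))*1)*27 - 335178)/(-440329/(-468022) - 1116*208) = (((52/(2 - 1/3/(-1)))*1)*27 - 335178)/(-440329/(-468022) - 1116*208) = (((52/(2 - 1/3*(-1)))*1)*27 - 335178)/(-440329*(-1/468022) - 232128) = (((52/(2 + 1/3))*1)*27 - 335178)/(440329/468022 - 232128) = (((52/(7/3))*1)*27 - 335178)/(-108640570487/468022) = (((52*(3/7))*1)*27 - 335178)*(-468022/108640570487) = (((156/7)*1)*27 - 335178)*(-468022/108640570487) = ((156/7)*27 - 335178)*(-468022/108640570487) = (4212/7 - 335178)*(-468022/108640570487) = -2342034/7*(-468022/108640570487) = 1096123436748/760483993409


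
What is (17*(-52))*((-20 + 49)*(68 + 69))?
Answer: -3512132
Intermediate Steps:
(17*(-52))*((-20 + 49)*(68 + 69)) = -25636*137 = -884*3973 = -3512132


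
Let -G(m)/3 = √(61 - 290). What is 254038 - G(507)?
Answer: 254038 + 3*I*√229 ≈ 2.5404e+5 + 45.398*I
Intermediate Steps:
G(m) = -3*I*√229 (G(m) = -3*√(61 - 290) = -3*I*√229)
254038 - G(507) = 254038 - (-3)*I*√229 = 254038 + 3*I*√229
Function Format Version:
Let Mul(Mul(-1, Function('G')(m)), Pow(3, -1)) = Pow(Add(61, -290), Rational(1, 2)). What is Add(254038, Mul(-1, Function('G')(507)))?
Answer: Add(254038, Mul(3, I, Pow(229, Rational(1, 2)))) ≈ Add(2.5404e+5, Mul(45.398, I))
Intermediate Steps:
Function('G')(m) = Mul(-3, I, Pow(229, Rational(1, 2))) (Function('G')(m) = Mul(-3, Pow(Add(61, -290), Rational(1, 2))) = Mul(-3, Pow(-229, Rational(1, 2))) = Mul(-3, Mul(I, Pow(229, Rational(1, 2)))) = Mul(-3, I, Pow(229, Rational(1, 2))))
Add(254038, Mul(-1, Function('G')(507))) = Add(254038, Mul(-1, Mul(-3, I, Pow(229, Rational(1, 2))))) = Add(254038, Mul(3, I, Pow(229, Rational(1, 2))))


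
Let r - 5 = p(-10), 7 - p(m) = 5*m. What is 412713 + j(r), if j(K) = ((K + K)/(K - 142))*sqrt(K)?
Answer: 412713 - 31*sqrt(62)/20 ≈ 4.1270e+5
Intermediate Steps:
p(m) = 7 - 5*m
r = 62 (r = 5 + (7 - 5*(-10)) = 5 + (7 + 50) = 5 + 57 = 62)
j(K) = 2*K**(3/2)/(-142 + K) (j(K) = ((2*K)/(-142 + K))*sqrt(K) = (2*K/(-142 + K))*sqrt(K) = 2*K**(3/2)/(-142 + K))
412713 + j(r) = 412713 + 2*62**(3/2)/(-142 + 62) = 412713 + 2*(62*sqrt(62))/(-80) = 412713 + 2*(62*sqrt(62))*(-1/80) = 412713 - 31*sqrt(62)/20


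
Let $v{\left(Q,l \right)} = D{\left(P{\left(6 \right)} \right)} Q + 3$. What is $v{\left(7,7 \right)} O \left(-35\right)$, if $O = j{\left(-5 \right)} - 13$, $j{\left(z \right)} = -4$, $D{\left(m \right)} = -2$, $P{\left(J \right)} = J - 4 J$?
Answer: $-6545$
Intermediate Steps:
$P{\left(J \right)} = - 3 J$
$v{\left(Q,l \right)} = 3 - 2 Q$ ($v{\left(Q,l \right)} = - 2 Q + 3 = 3 - 2 Q$)
$O = -17$ ($O = -4 - 13 = -17$)
$v{\left(7,7 \right)} O \left(-35\right) = \left(3 - 14\right) \left(-17\right) \left(-35\right) = \left(-11\right) \left(-17\right) \left(-35\right) = 187 \left(-35\right) = -6545$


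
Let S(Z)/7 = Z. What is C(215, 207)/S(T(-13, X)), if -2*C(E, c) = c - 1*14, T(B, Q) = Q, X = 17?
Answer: -193/238 ≈ -0.81092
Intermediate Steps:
S(Z) = 7*Z
C(E, c) = 7 - c/2 (C(E, c) = -(c - 1*14)/2 = -(c - 14)/2 = -(-14 + c)/2 = 7 - c/2)
C(215, 207)/S(T(-13, X)) = (7 - ½*207)/((7*17)) = (7 - 207/2)/119 = -193/2*1/119 = -193/238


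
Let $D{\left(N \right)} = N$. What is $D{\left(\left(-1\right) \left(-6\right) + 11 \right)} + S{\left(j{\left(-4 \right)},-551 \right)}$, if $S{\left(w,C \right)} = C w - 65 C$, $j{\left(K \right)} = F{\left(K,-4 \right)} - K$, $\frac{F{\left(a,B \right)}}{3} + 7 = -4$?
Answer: $51811$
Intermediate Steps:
$F{\left(a,B \right)} = -33$ ($F{\left(a,B \right)} = -21 + 3 \left(-4\right) = -21 - 12 = -33$)
$j{\left(K \right)} = -33 - K$
$S{\left(w,C \right)} = - 65 C + C w$
$D{\left(\left(-1\right) \left(-6\right) + 11 \right)} + S{\left(j{\left(-4 \right)},-551 \right)} = \left(\left(-1\right) \left(-6\right) + 11\right) - 551 \left(-65 - 29\right) = \left(6 + 11\right) - 551 \left(-65 + \left(-33 + 4\right)\right) = 17 - 551 \left(-65 - 29\right) = 17 - -51794 = 17 + 51794 = 51811$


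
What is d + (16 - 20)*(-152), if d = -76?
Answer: 532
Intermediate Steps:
d + (16 - 20)*(-152) = -76 + (16 - 20)*(-152) = -76 - 4*(-152) = -76 + 608 = 532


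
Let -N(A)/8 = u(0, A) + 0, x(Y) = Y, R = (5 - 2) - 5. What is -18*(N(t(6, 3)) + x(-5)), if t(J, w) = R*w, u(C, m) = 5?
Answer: 810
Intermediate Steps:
R = -2 (R = 3 - 5 = -2)
t(J, w) = -2*w
N(A) = -40 (N(A) = -8*(5 + 0) = -8*5 = -40)
-18*(N(t(6, 3)) + x(-5)) = -18*(-40 - 5) = -18*(-45) = 810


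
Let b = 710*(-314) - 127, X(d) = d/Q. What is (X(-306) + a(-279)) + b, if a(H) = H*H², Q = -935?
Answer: -1206738812/55 ≈ -2.1941e+7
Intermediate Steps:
a(H) = H³
X(d) = -d/935 (X(d) = d/(-935) = d*(-1/935) = -d/935)
b = -223067 (b = -222940 - 127 = -223067)
(X(-306) + a(-279)) + b = (-1/935*(-306) + (-279)³) - 223067 = (18/55 - 21717639) - 223067 = -1194470127/55 - 223067 = -1206738812/55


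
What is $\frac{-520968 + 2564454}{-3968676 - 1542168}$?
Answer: $- \frac{113527}{306158} \approx -0.37081$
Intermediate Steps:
$\frac{-520968 + 2564454}{-3968676 - 1542168} = \frac{2043486}{-5510844} = 2043486 \left(- \frac{1}{5510844}\right) = - \frac{113527}{306158}$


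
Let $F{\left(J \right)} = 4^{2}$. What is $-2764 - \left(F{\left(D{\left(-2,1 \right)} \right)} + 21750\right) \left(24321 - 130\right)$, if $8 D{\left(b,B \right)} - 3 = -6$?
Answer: $-526544070$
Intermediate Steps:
$D{\left(b,B \right)} = - \frac{3}{8}$ ($D{\left(b,B \right)} = \frac{3}{8} + \frac{1}{8} \left(-6\right) = \frac{3}{8} - \frac{3}{4} = - \frac{3}{8}$)
$F{\left(J \right)} = 16$
$-2764 - \left(F{\left(D{\left(-2,1 \right)} \right)} + 21750\right) \left(24321 - 130\right) = -2764 - \left(16 + 21750\right) \left(24321 - 130\right) = -2764 - 21766 \cdot 24191 = -2764 - 526541306 = -526544070$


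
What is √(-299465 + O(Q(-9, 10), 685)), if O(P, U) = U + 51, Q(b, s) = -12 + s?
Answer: I*√298729 ≈ 546.56*I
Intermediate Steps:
O(P, U) = 51 + U
√(-299465 + O(Q(-9, 10), 685)) = √(-299465 + (51 + 685)) = √(-299465 + 736) = √(-298729) = I*√298729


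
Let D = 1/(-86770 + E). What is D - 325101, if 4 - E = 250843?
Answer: -109757023510/337609 ≈ -3.2510e+5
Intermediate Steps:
E = -250839 (E = 4 - 1*250843 = 4 - 250843 = -250839)
D = -1/337609 (D = 1/(-86770 - 250839) = 1/(-337609) = -1/337609 ≈ -2.9620e-6)
D - 325101 = -1/337609 - 325101 = -109757023510/337609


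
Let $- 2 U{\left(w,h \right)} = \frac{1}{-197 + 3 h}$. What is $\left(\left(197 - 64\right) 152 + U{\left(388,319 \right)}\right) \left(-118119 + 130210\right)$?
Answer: $\frac{371536105029}{1520} \approx 2.4443 \cdot 10^{8}$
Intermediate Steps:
$U{\left(w,h \right)} = - \frac{1}{2 \left(-197 + 3 h\right)}$
$\left(\left(197 - 64\right) 152 + U{\left(388,319 \right)}\right) \left(-118119 + 130210\right) = \left(\left(197 - 64\right) 152 - \frac{1}{-394 + 6 \cdot 319}\right) \left(-118119 + 130210\right) = \left(133 \cdot 152 - \frac{1}{-394 + 1914}\right) 12091 = \left(20216 - \frac{1}{1520}\right) 12091 = \frac{30728319}{1520} \cdot 12091 = \frac{371536105029}{1520}$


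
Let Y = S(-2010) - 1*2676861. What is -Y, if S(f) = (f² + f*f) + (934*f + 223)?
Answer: -3526222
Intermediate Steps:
S(f) = 223 + 2*f² + 934*f (S(f) = (f² + f²) + (223 + 934*f) = 2*f² + (223 + 934*f) = 223 + 2*f² + 934*f)
Y = 3526222 (Y = (223 + 2*(-2010)² + 934*(-2010)) - 1*2676861 = (223 + 2*4040100 - 1877340) - 2676861 = (223 + 8080200 - 1877340) - 2676861 = 6203083 - 2676861 = 3526222)
-Y = -1*3526222 = -3526222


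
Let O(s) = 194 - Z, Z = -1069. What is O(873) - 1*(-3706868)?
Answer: 3708131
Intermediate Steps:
O(s) = 1263 (O(s) = 194 - 1*(-1069) = 194 + 1069 = 1263)
O(873) - 1*(-3706868) = 1263 - 1*(-3706868) = 1263 + 3706868 = 3708131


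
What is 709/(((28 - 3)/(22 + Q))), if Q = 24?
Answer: 32614/25 ≈ 1304.6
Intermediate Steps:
709/(((28 - 3)/(22 + Q))) = 709/(((28 - 3)/(22 + 24))) = 709/((25/46)) = 709/((25*(1/46))) = 709/(25/46) = 709*(46/25) = 32614/25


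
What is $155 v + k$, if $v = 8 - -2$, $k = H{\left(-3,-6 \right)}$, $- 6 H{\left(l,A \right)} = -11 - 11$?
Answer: $\frac{4661}{3} \approx 1553.7$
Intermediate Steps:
$H{\left(l,A \right)} = \frac{11}{3}$ ($H{\left(l,A \right)} = - \frac{-11 - 11}{6} = \left(- \frac{1}{6}\right) \left(-22\right) = \frac{11}{3}$)
$k = \frac{11}{3} \approx 3.6667$
$v = 10$ ($v = 8 + 2 = 10$)
$155 v + k = 155 \cdot 10 + \frac{11}{3} = 1550 + \frac{11}{3} = \frac{4661}{3}$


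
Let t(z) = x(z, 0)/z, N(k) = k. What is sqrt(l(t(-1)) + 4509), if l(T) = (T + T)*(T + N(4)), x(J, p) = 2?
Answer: sqrt(4501) ≈ 67.089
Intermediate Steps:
t(z) = 2/z
l(T) = 2*T*(4 + T) (l(T) = (T + T)*(T + 4) = (2*T)*(4 + T) = 2*T*(4 + T))
sqrt(l(t(-1)) + 4509) = sqrt(2*(2/(-1))*(4 + 2/(-1)) + 4509) = sqrt(2*(2*(-1))*(4 + 2*(-1)) + 4509) = sqrt(2*(-2)*(4 - 2) + 4509) = sqrt(2*(-2)*2 + 4509) = sqrt(-8 + 4509) = sqrt(4501)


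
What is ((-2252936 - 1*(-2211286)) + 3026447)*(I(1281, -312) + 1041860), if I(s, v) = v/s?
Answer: 1327858926814452/427 ≈ 3.1097e+12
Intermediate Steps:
((-2252936 - 1*(-2211286)) + 3026447)*(I(1281, -312) + 1041860) = ((-2252936 - 1*(-2211286)) + 3026447)*(-312/1281 + 1041860) = ((-2252936 + 2211286) + 3026447)*(-312*1/1281 + 1041860) = (-41650 + 3026447)*(-104/427 + 1041860) = 2984797*(444874116/427) = 1327858926814452/427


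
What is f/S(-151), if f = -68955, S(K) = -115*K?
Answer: -13791/3473 ≈ -3.9709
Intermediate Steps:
f/S(-151) = -68955/((-115*(-151))) = -68955/17365 = -68955*1/17365 = -13791/3473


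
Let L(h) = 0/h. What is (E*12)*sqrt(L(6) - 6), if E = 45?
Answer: 540*I*sqrt(6) ≈ 1322.7*I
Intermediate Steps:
L(h) = 0
(E*12)*sqrt(L(6) - 6) = (45*12)*sqrt(0 - 6) = 540*sqrt(-6) = 540*(I*sqrt(6)) = 540*I*sqrt(6)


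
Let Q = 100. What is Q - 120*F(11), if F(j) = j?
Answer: -1220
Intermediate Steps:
Q - 120*F(11) = 100 - 120*11 = 100 - 1320 = -1220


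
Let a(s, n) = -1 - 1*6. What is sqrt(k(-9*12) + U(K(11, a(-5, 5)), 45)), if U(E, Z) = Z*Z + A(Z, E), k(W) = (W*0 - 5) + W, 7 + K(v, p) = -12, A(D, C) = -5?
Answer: sqrt(1907) ≈ 43.669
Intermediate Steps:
a(s, n) = -7 (a(s, n) = -1 - 6 = -7)
K(v, p) = -19 (K(v, p) = -7 - 12 = -19)
k(W) = -5 + W (k(W) = (0 - 5) + W = -5 + W)
U(E, Z) = -5 + Z**2 (U(E, Z) = Z*Z - 5 = Z**2 - 5 = -5 + Z**2)
sqrt(k(-9*12) + U(K(11, a(-5, 5)), 45)) = sqrt((-5 - 9*12) + (-5 + 45**2)) = sqrt((-5 - 108) + (-5 + 2025)) = sqrt(-113 + 2020) = sqrt(1907)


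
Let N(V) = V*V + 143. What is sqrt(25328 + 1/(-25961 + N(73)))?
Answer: 237*sqrt(189297871)/20489 ≈ 159.15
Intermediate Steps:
N(V) = 143 + V**2 (N(V) = V**2 + 143 = 143 + V**2)
sqrt(25328 + 1/(-25961 + N(73))) = sqrt(25328 + 1/(-25961 + (143 + 73**2))) = sqrt(25328 + 1/(-25961 + (143 + 5329))) = sqrt(25328 + 1/(-25961 + 5472)) = sqrt(25328 + 1/(-20489)) = sqrt(25328 - 1/20489) = sqrt(518945391/20489) = 237*sqrt(189297871)/20489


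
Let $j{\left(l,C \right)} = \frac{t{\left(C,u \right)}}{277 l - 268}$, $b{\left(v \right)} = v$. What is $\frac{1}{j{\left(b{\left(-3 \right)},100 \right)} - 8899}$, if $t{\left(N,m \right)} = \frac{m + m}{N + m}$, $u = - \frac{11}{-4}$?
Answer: $- \frac{451689}{4019580433} \approx -0.00011237$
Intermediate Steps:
$u = \frac{11}{4}$ ($u = \left(-11\right) \left(- \frac{1}{4}\right) = \frac{11}{4} \approx 2.75$)
$t{\left(N,m \right)} = \frac{2 m}{N + m}$
$j{\left(l,C \right)} = \frac{11}{2 \left(-268 + 277 l\right) \left(\frac{11}{4} + C\right)}$ ($j{\left(l,C \right)} = \frac{2 \cdot \frac{11}{4} \frac{1}{C + \frac{11}{4}}}{277 l - 268} = \frac{2 \cdot \frac{11}{4} \frac{1}{\frac{11}{4} + C}}{-268 + 277 l} = \frac{\frac{11}{2} \frac{1}{\frac{11}{4} + C}}{-268 + 277 l} = \frac{11}{2 \left(-268 + 277 l\right) \left(\frac{11}{4} + C\right)}$)
$\frac{1}{j{\left(b{\left(-3 \right)},100 \right)} - 8899} = \frac{1}{\frac{22}{\left(-268 + 277 \left(-3\right)\right) \left(11 + 4 \cdot 100\right)} - 8899} = \frac{1}{\frac{22}{\left(-268 - 831\right) \left(11 + 400\right)} - 8899} = \frac{1}{\frac{22}{\left(-1099\right) 411} - 8899} = \frac{1}{22 \left(- \frac{1}{1099}\right) \frac{1}{411} - 8899} = \frac{1}{- \frac{22}{451689} - 8899} = \frac{1}{- \frac{4019580433}{451689}} = - \frac{451689}{4019580433}$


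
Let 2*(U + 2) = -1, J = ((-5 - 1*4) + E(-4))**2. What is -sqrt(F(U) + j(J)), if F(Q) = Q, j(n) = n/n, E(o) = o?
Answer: -I*sqrt(6)/2 ≈ -1.2247*I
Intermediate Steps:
J = 169 (J = ((-5 - 1*4) - 4)**2 = ((-5 - 4) - 4)**2 = (-9 - 4)**2 = (-13)**2 = 169)
U = -5/2 (U = -2 + (1/2)*(-1) = -2 - 1/2 = -5/2 ≈ -2.5000)
j(n) = 1
-sqrt(F(U) + j(J)) = -sqrt(-5/2 + 1) = -sqrt(-3/2) = -I*sqrt(6)/2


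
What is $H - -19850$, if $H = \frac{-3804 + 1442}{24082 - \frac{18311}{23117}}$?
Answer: $\frac{11050148265196}{556685283} \approx 19850.0$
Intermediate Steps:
$H = - \frac{54602354}{556685283}$ ($H = - \frac{2362}{24082 - \frac{18311}{23117}} = - \frac{2362}{\frac{556685283}{23117}} = \left(-2362\right) \frac{23117}{556685283} = - \frac{54602354}{556685283} \approx -0.098085$)
$H - -19850 = - \frac{54602354}{556685283} - -19850 = - \frac{54602354}{556685283} + 19850 = \frac{11050148265196}{556685283}$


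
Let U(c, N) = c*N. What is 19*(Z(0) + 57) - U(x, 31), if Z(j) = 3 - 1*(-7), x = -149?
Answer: 5892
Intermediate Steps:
Z(j) = 10 (Z(j) = 3 + 7 = 10)
U(c, N) = N*c
19*(Z(0) + 57) - U(x, 31) = 19*(10 + 57) - 31*(-149) = 19*67 - 1*(-4619) = 1273 + 4619 = 5892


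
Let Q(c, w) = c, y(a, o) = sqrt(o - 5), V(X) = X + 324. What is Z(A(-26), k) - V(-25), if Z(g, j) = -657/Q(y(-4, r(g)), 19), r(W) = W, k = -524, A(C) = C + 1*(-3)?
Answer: -299 + 657*I*sqrt(34)/34 ≈ -299.0 + 112.67*I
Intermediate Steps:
A(C) = -3 + C (A(C) = C - 3 = -3 + C)
V(X) = 324 + X
y(a, o) = sqrt(-5 + o)
Z(g, j) = -657/sqrt(-5 + g)
Z(A(-26), k) - V(-25) = -657/sqrt(-5 + (-3 - 26)) - (324 - 25) = -657/sqrt(-5 - 29) - 1*299 = -(-657)*I*sqrt(34)/34 - 299 = 657*I*sqrt(34)/34 - 299 = -299 + 657*I*sqrt(34)/34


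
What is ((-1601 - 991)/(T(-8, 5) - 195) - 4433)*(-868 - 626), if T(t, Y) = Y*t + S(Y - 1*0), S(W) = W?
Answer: 759697506/115 ≈ 6.6061e+6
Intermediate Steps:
T(t, Y) = Y + Y*t (T(t, Y) = Y*t + (Y - 1*0) = Y*t + (Y + 0) = Y*t + Y = Y + Y*t)
((-1601 - 991)/(T(-8, 5) - 195) - 4433)*(-868 - 626) = ((-1601 - 991)/(5*(1 - 8) - 195) - 4433)*(-868 - 626) = (-2592/(5*(-7) - 195) - 4433)*(-1494) = (-2592/(-35 - 195) - 4433)*(-1494) = (-2592/(-230) - 4433)*(-1494) = (-2592*(-1/230) - 4433)*(-1494) = (1296/115 - 4433)*(-1494) = -508499/115*(-1494) = 759697506/115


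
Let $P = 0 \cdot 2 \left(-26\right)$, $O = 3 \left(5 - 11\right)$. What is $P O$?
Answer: $0$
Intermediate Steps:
$O = -18$ ($O = 3 \left(-6\right) = -18$)
$P = 0$ ($P = 0 \left(-26\right) = 0$)
$P O = 0 \left(-18\right) = 0$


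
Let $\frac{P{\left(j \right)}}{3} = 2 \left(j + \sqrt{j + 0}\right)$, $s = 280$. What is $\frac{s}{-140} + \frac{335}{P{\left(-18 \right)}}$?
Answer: $- \frac{563}{114} - \frac{335 i \sqrt{2}}{684} \approx -4.9386 - 0.69263 i$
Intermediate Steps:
$P{\left(j \right)} = 6 j + 6 \sqrt{j}$ ($P{\left(j \right)} = 3 \cdot 2 \left(j + \sqrt{j + 0}\right) = 3 \cdot 2 \left(j + \sqrt{j}\right) = 3 \left(2 j + 2 \sqrt{j}\right) = 6 j + 6 \sqrt{j}$)
$\frac{s}{-140} + \frac{335}{P{\left(-18 \right)}} = \frac{280}{-140} + \frac{335}{6 \left(-18\right) + 6 \sqrt{-18}} = 280 \left(- \frac{1}{140}\right) + \frac{335}{-108 + 6 \cdot 3 i \sqrt{2}} = -2 + \frac{335}{-108 + 18 i \sqrt{2}}$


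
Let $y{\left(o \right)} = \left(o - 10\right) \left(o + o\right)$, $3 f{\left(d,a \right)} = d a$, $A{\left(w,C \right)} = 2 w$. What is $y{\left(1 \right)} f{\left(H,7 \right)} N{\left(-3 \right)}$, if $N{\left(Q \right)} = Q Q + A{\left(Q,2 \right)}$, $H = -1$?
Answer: $126$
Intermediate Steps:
$f{\left(d,a \right)} = \frac{a d}{3}$ ($f{\left(d,a \right)} = \frac{d a}{3} = \frac{a d}{3}$)
$N{\left(Q \right)} = Q^{2} + 2 Q$ ($N{\left(Q \right)} = Q Q + 2 Q = Q^{2} + 2 Q$)
$y{\left(o \right)} = 2 o \left(-10 + o\right)$ ($y{\left(o \right)} = \left(-10 + o\right) 2 o = 2 o \left(-10 + o\right)$)
$y{\left(1 \right)} f{\left(H,7 \right)} N{\left(-3 \right)} = 2 \cdot 1 \left(-10 + 1\right) \frac{1}{3} \cdot 7 \left(-1\right) \left(- 3 \left(2 - 3\right)\right) = 2 \cdot 1 \left(-9\right) \left(- \frac{7}{3}\right) \left(\left(-3\right) \left(-1\right)\right) = \left(-18\right) \left(- \frac{7}{3}\right) 3 = 42 \cdot 3 = 126$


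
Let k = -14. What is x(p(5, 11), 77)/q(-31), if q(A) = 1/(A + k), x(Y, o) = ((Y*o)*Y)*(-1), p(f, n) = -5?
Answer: 86625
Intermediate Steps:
x(Y, o) = -o*Y² (x(Y, o) = (o*Y²)*(-1) = -o*Y²)
q(A) = 1/(-14 + A) (q(A) = 1/(A - 14) = 1/(-14 + A))
x(p(5, 11), 77)/q(-31) = (-1*77*(-5)²)/(1/(-14 - 31)) = (-1*77*25)/(1/(-45)) = -1925/(-1/45) = -1925*(-45) = 86625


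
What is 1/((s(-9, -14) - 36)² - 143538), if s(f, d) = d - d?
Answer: -1/142242 ≈ -7.0303e-6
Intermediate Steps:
s(f, d) = 0
1/((s(-9, -14) - 36)² - 143538) = 1/((0 - 36)² - 143538) = 1/((-36)² - 143538) = 1/(1296 - 143538) = 1/(-142242) = -1/142242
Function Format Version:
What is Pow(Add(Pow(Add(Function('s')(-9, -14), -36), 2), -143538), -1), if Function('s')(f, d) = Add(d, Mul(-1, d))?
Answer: Rational(-1, 142242) ≈ -7.0303e-6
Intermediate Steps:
Function('s')(f, d) = 0
Pow(Add(Pow(Add(Function('s')(-9, -14), -36), 2), -143538), -1) = Pow(Add(Pow(Add(0, -36), 2), -143538), -1) = Pow(Add(Pow(-36, 2), -143538), -1) = Pow(Add(1296, -143538), -1) = Pow(-142242, -1) = Rational(-1, 142242)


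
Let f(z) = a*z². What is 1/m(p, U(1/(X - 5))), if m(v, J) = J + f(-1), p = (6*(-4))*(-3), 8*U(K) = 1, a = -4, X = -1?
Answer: -8/31 ≈ -0.25806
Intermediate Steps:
U(K) = ⅛ (U(K) = (⅛)*1 = ⅛)
f(z) = -4*z²
p = 72 (p = -24*(-3) = 72)
m(v, J) = -4 + J (m(v, J) = J - 4*(-1)² = J - 4*1 = J - 4 = -4 + J)
1/m(p, U(1/(X - 5))) = 1/(-4 + ⅛) = 1/(-31/8) = -8/31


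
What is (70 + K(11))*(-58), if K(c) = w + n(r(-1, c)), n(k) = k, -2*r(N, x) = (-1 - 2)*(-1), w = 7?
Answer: -4379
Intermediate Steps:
r(N, x) = -3/2 (r(N, x) = -(-1 - 2)*(-1)/2 = -(-3)*(-1)/2 = -1/2*3 = -3/2)
K(c) = 11/2 (K(c) = 7 - 3/2 = 11/2)
(70 + K(11))*(-58) = (70 + 11/2)*(-58) = (151/2)*(-58) = -4379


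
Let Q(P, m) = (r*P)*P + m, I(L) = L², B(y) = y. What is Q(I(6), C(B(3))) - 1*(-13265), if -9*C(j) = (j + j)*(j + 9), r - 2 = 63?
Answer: 97497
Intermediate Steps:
r = 65 (r = 2 + 63 = 65)
C(j) = -2*j*(9 + j)/9 (C(j) = -(j + j)*(j + 9)/9 = -2*j*(9 + j)/9)
Q(P, m) = m + 65*P² (Q(P, m) = (65*P)*P + m = 65*P² + m = m + 65*P²)
Q(I(6), C(B(3))) - 1*(-13265) = (-2/9*3*(9 + 3) + 65*(6²)²) - 1*(-13265) = (-2/9*3*12 + 65*36²) + 13265 = (-8 + 65*1296) + 13265 = (-8 + 84240) + 13265 = 84232 + 13265 = 97497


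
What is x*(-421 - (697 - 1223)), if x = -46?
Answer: -4830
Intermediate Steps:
x*(-421 - (697 - 1223)) = -46*(-421 - (697 - 1223)) = -46*(-421 - 1*(-526)) = -46*(-421 + 526) = -46*105 = -4830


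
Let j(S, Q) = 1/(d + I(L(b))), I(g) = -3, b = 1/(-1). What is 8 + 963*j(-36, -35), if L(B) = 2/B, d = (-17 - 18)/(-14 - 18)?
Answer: -30328/61 ≈ -497.18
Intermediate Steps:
d = 35/32 (d = -35/(-32) = -35*(-1/32) = 35/32 ≈ 1.0938)
b = -1
j(S, Q) = -32/61 (j(S, Q) = 1/(35/32 - 3) = 1/(-61/32) = -32/61)
8 + 963*j(-36, -35) = 8 + 963*(-32/61) = 8 - 30816/61 = -30328/61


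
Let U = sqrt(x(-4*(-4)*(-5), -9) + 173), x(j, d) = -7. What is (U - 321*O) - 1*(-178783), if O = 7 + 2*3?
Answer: 174610 + sqrt(166) ≈ 1.7462e+5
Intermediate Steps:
O = 13 (O = 7 + 6 = 13)
U = sqrt(166) (U = sqrt(-7 + 173) = sqrt(166) ≈ 12.884)
(U - 321*O) - 1*(-178783) = (sqrt(166) - 321*13) - 1*(-178783) = (sqrt(166) - 4173) + 178783 = (-4173 + sqrt(166)) + 178783 = 174610 + sqrt(166)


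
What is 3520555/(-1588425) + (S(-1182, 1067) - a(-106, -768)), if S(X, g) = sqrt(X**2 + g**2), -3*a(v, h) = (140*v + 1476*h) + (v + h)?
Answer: -121703921501/317685 + sqrt(2535613) ≈ -3.8150e+5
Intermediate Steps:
a(v, h) = -47*v - 1477*h/3 (a(v, h) = -((140*v + 1476*h) + (v + h))/3 = -((140*v + 1476*h) + (h + v))/3 = -(141*v + 1477*h)/3 = -47*v - 1477*h/3)
3520555/(-1588425) + (S(-1182, 1067) - a(-106, -768)) = 3520555/(-1588425) + (sqrt((-1182)**2 + 1067**2) - (-47*(-106) - 1477/3*(-768))) = 3520555*(-1/1588425) + (sqrt(1397124 + 1138489) - (4982 + 378112)) = -704111/317685 + (sqrt(2535613) - 1*383094) = -704111/317685 + (sqrt(2535613) - 383094) = -704111/317685 + (-383094 + sqrt(2535613)) = -121703921501/317685 + sqrt(2535613)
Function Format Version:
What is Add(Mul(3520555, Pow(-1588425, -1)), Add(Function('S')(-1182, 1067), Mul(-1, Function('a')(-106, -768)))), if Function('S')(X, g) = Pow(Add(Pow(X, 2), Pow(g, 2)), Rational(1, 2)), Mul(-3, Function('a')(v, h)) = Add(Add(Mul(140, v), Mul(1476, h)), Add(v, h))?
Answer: Add(Rational(-121703921501, 317685), Pow(2535613, Rational(1, 2))) ≈ -3.8150e+5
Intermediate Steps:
Function('a')(v, h) = Add(Mul(-47, v), Mul(Rational(-1477, 3), h)) (Function('a')(v, h) = Mul(Rational(-1, 3), Add(Add(Mul(140, v), Mul(1476, h)), Add(v, h))) = Mul(Rational(-1, 3), Add(Add(Mul(140, v), Mul(1476, h)), Add(h, v))) = Mul(Rational(-1, 3), Add(Mul(141, v), Mul(1477, h))) = Add(Mul(-47, v), Mul(Rational(-1477, 3), h)))
Add(Mul(3520555, Pow(-1588425, -1)), Add(Function('S')(-1182, 1067), Mul(-1, Function('a')(-106, -768)))) = Add(Mul(3520555, Pow(-1588425, -1)), Add(Pow(Add(Pow(-1182, 2), Pow(1067, 2)), Rational(1, 2)), Mul(-1, Add(Mul(-47, -106), Mul(Rational(-1477, 3), -768))))) = Add(Mul(3520555, Rational(-1, 1588425)), Add(Pow(Add(1397124, 1138489), Rational(1, 2)), Mul(-1, Add(4982, 378112)))) = Add(Rational(-704111, 317685), Add(Pow(2535613, Rational(1, 2)), Mul(-1, 383094))) = Add(Rational(-704111, 317685), Add(Pow(2535613, Rational(1, 2)), -383094)) = Add(Rational(-704111, 317685), Add(-383094, Pow(2535613, Rational(1, 2)))) = Add(Rational(-121703921501, 317685), Pow(2535613, Rational(1, 2)))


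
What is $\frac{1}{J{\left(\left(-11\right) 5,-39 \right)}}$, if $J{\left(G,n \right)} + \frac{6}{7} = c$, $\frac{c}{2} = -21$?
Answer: $- \frac{7}{300} \approx -0.023333$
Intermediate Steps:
$c = -42$ ($c = 2 \left(-21\right) = -42$)
$J{\left(G,n \right)} = - \frac{300}{7}$ ($J{\left(G,n \right)} = - \frac{6}{7} - 42 = - \frac{300}{7}$)
$\frac{1}{J{\left(\left(-11\right) 5,-39 \right)}} = \frac{1}{- \frac{300}{7}} = - \frac{7}{300}$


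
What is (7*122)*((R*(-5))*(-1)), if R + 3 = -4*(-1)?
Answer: 4270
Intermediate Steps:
R = 1 (R = -3 - 4*(-1) = -3 + 4 = 1)
(7*122)*((R*(-5))*(-1)) = (7*122)*((1*(-5))*(-1)) = 854*(-5*(-1)) = 854*5 = 4270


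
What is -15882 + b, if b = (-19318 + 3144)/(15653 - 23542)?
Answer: -125276924/7889 ≈ -15880.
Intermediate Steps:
b = 16174/7889 (b = -16174/(-7889) = -16174*(-1/7889) = 16174/7889 ≈ 2.0502)
-15882 + b = -15882 + 16174/7889 = -125276924/7889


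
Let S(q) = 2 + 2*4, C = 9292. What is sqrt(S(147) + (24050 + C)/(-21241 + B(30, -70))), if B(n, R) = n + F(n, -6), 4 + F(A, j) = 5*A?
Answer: 2*sqrt(933748255)/21065 ≈ 2.9012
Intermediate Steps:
F(A, j) = -4 + 5*A
B(n, R) = -4 + 6*n (B(n, R) = n + (-4 + 5*n) = -4 + 6*n)
S(q) = 10 (S(q) = 2 + 8 = 10)
sqrt(S(147) + (24050 + C)/(-21241 + B(30, -70))) = sqrt(10 + (24050 + 9292)/(-21241 + (-4 + 6*30))) = sqrt(10 + 33342/(-21241 + (-4 + 180))) = sqrt(10 + 33342/(-21241 + 176)) = sqrt(10 + 33342/(-21065)) = sqrt(10 + 33342*(-1/21065)) = sqrt(10 - 33342/21065) = sqrt(177308/21065) = 2*sqrt(933748255)/21065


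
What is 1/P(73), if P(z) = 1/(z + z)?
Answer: 146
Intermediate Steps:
P(z) = 1/(2*z)
1/P(73) = 1/((½)/73) = 1/((½)*(1/73)) = 1/(1/146) = 146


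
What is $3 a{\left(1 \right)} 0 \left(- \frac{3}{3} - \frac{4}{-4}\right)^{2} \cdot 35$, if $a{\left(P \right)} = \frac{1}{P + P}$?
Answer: $0$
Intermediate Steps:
$a{\left(P \right)} = \frac{1}{2 P}$
$3 a{\left(1 \right)} 0 \left(- \frac{3}{3} - \frac{4}{-4}\right)^{2} \cdot 35 = 3 \frac{1}{2 \cdot 1} \cdot 0 \left(- \frac{3}{3} - \frac{4}{-4}\right)^{2} \cdot 35 = 3 \cdot \frac{1}{2} \cdot 1 \cdot 0 \left(\left(-3\right) \frac{1}{3} - -1\right)^{2} \cdot 35 = 3 \cdot \frac{1}{2} \cdot 0 \left(-1 + 1\right)^{2} \cdot 35 = \frac{3}{2} \cdot 0 \cdot 0^{2} \cdot 35 = 0 \cdot 0 \cdot 35 = 0 \cdot 35 = 0$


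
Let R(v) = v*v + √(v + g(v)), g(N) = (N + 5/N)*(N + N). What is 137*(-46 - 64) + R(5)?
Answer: -15045 + √65 ≈ -15037.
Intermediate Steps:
g(N) = 2*N*(N + 5/N) (g(N) = (N + 5/N)*(2*N) = 2*N*(N + 5/N))
R(v) = v² + √(10 + v + 2*v²) (R(v) = v*v + √(v + (10 + 2*v²)) = v² + √(10 + v + 2*v²))
137*(-46 - 64) + R(5) = 137*(-46 - 64) + (5² + √(10 + 5 + 2*5²)) = 137*(-110) + (25 + √(10 + 5 + 2*25)) = -15070 + (25 + √(10 + 5 + 50)) = -15070 + (25 + √65) = -15045 + √65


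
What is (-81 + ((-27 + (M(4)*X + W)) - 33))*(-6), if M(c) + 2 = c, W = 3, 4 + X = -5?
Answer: 936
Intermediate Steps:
X = -9 (X = -4 - 5 = -9)
M(c) = -2 + c
(-81 + ((-27 + (M(4)*X + W)) - 33))*(-6) = (-81 + ((-27 + ((-2 + 4)*(-9) + 3)) - 33))*(-6) = (-81 + ((-27 + (2*(-9) + 3)) - 33))*(-6) = (-81 + ((-27 + (-18 + 3)) - 33))*(-6) = (-81 + ((-27 - 15) - 33))*(-6) = (-81 + (-42 - 33))*(-6) = (-81 - 75)*(-6) = -156*(-6) = 936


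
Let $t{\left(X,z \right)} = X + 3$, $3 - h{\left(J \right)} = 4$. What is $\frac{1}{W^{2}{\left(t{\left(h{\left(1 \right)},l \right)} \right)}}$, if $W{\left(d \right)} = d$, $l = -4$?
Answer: $\frac{1}{4} \approx 0.25$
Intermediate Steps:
$h{\left(J \right)} = -1$ ($h{\left(J \right)} = 3 - 4 = -1$)
$t{\left(X,z \right)} = 3 + X$
$\frac{1}{W^{2}{\left(t{\left(h{\left(1 \right)},l \right)} \right)}} = \frac{1}{\left(3 - 1\right)^{2}} = \frac{1}{2^{2}} = \frac{1}{4}$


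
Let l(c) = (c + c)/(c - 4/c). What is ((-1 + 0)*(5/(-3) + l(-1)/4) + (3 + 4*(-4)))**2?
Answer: 4489/36 ≈ 124.69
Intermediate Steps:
l(c) = 2*c/(c - 4/c) (l(c) = (2*c)/(c - 4/c) = 2*c/(c - 4/c))
((-1 + 0)*(5/(-3) + l(-1)/4) + (3 + 4*(-4)))**2 = ((-1 + 0)*(5/(-3) + (2*(-1)**2/(-4 + (-1)**2))/4) + (3 + 4*(-4)))**2 = (-(5*(-1/3) + (2*1/(-4 + 1))*(1/4)) + (3 - 16))**2 = (-(-5/3 + (2*1/(-3))*(1/4)) - 13)**2 = (-(-5/3 + (2*1*(-1/3))*(1/4)) - 13)**2 = (-(-5/3 - 2/3*1/4) - 13)**2 = (-(-5/3 - 1/6) - 13)**2 = (-1*(-11/6) - 13)**2 = (11/6 - 13)**2 = (-67/6)**2 = 4489/36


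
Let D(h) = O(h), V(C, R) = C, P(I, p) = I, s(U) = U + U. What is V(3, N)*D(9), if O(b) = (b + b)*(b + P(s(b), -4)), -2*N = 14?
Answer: 1458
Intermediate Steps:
s(U) = 2*U
N = -7 (N = -½*14 = -7)
O(b) = 6*b² (O(b) = (b + b)*(b + 2*b) = (2*b)*(3*b) = 6*b²)
D(h) = 6*h²
V(3, N)*D(9) = 3*(6*9²) = 3*(6*81) = 3*486 = 1458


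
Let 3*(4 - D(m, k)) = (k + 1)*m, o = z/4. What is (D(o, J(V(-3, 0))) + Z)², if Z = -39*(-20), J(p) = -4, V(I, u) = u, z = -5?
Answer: 9803161/16 ≈ 6.1270e+5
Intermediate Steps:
o = -5/4 ≈ -1.2500
D(m, k) = 4 - m*(1 + k)/3 (D(m, k) = 4 - (k + 1)*m/3 = 4 - (1 + k)*m/3 = 4 - m*(1 + k)/3)
Z = 780
(D(o, J(V(-3, 0))) + Z)² = ((4 - ⅓*(-5/4) - ⅓*(-4)*(-5/4)) + 780)² = ((4 + 5/12 - 5/3) + 780)² = (11/4 + 780)² = (3131/4)² = 9803161/16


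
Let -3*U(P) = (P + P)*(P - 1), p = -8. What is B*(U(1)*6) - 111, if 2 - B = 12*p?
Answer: -111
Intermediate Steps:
B = 98 (B = 2 - 12*(-8) = 2 - 1*(-96) = 2 + 96 = 98)
U(P) = -2*P*(-1 + P)/3 (U(P) = -(P + P)*(P - 1)/3 = -2*P*(-1 + P)/3)
B*(U(1)*6) - 111 = 98*(((2/3)*1*(1 - 1*1))*6) - 111 = 98*(((2/3)*1*(1 - 1))*6) - 111 = 98*(((2/3)*1*0)*6) - 111 = 98*(0*6) - 111 = 98*0 - 111 = 0 - 111 = -111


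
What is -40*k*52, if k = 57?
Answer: -118560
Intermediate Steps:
-40*k*52 = -40*57*52 = -2280*52 = -118560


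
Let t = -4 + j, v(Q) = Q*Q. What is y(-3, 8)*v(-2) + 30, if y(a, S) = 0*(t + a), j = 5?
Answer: 30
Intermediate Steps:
v(Q) = Q²
t = 1 (t = -4 + 5 = 1)
y(a, S) = 0 (y(a, S) = 0*(1 + a) = 0)
y(-3, 8)*v(-2) + 30 = 0*(-2)² + 30 = 0*4 + 30 = 0 + 30 = 30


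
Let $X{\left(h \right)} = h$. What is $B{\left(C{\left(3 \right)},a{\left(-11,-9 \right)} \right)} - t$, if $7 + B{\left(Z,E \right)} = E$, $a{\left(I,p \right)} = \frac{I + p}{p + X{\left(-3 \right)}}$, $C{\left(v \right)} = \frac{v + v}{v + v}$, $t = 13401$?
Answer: $- \frac{40219}{3} \approx -13406.0$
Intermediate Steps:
$C{\left(v \right)} = 1$ ($C{\left(v \right)} = \frac{2 v}{2 v} = 2 v \frac{1}{2 v} = 1$)
$a{\left(I,p \right)} = \frac{I + p}{-3 + p}$ ($a{\left(I,p \right)} = \frac{I + p}{p - 3} = \frac{I + p}{-3 + p}$)
$B{\left(Z,E \right)} = -7 + E$
$B{\left(C{\left(3 \right)},a{\left(-11,-9 \right)} \right)} - t = \left(-7 + \frac{-11 - 9}{-3 - 9}\right) - 13401 = \left(-7 + \frac{1}{-12} \left(-20\right)\right) - 13401 = \left(-7 - - \frac{5}{3}\right) - 13401 = \left(-7 + \frac{5}{3}\right) - 13401 = - \frac{16}{3} - 13401 = - \frac{40219}{3}$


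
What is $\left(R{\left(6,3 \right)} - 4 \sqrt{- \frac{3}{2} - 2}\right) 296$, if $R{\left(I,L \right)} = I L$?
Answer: $5328 - 592 i \sqrt{14} \approx 5328.0 - 2215.1 i$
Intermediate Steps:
$\left(R{\left(6,3 \right)} - 4 \sqrt{- \frac{3}{2} - 2}\right) 296 = \left(6 \cdot 3 - 4 \sqrt{- \frac{3}{2} - 2}\right) 296 = \left(18 - 4 \sqrt{\left(-3\right) \frac{1}{2} - 2}\right) 296 = \left(18 - 4 \sqrt{- \frac{3}{2} - 2}\right) 296 = \left(18 - 4 \sqrt{- \frac{7}{2}}\right) 296 = \left(18 - 4 \frac{i \sqrt{14}}{2}\right) 296 = \left(18 - 2 i \sqrt{14}\right) 296 = 5328 - 592 i \sqrt{14}$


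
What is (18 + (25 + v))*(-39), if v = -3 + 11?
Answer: -1989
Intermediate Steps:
v = 8
(18 + (25 + v))*(-39) = (18 + (25 + 8))*(-39) = (18 + 33)*(-39) = 51*(-39) = -1989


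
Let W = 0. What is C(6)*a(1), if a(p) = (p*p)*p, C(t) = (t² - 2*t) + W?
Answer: 24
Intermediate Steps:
C(t) = t² - 2*t (C(t) = (t² - 2*t) + 0 = t² - 2*t)
a(p) = p³ (a(p) = p²*p = p³)
C(6)*a(1) = (6*(-2 + 6))*1³ = (6*4)*1 = 24*1 = 24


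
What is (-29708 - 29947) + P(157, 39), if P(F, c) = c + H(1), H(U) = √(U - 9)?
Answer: -59616 + 2*I*√2 ≈ -59616.0 + 2.8284*I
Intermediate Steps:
H(U) = √(-9 + U)
P(F, c) = c + 2*I*√2 (P(F, c) = c + √(-9 + 1) = c + √(-8) = c + 2*I*√2)
(-29708 - 29947) + P(157, 39) = (-29708 - 29947) + (39 + 2*I*√2) = -59655 + (39 + 2*I*√2) = -59616 + 2*I*√2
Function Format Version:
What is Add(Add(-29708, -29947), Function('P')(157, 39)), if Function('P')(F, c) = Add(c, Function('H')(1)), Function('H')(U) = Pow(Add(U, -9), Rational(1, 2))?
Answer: Add(-59616, Mul(2, I, Pow(2, Rational(1, 2)))) ≈ Add(-59616., Mul(2.8284, I))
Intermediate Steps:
Function('H')(U) = Pow(Add(-9, U), Rational(1, 2))
Function('P')(F, c) = Add(c, Mul(2, I, Pow(2, Rational(1, 2)))) (Function('P')(F, c) = Add(c, Pow(Add(-9, 1), Rational(1, 2))) = Add(c, Pow(-8, Rational(1, 2))) = Add(c, Mul(2, I, Pow(2, Rational(1, 2)))))
Add(Add(-29708, -29947), Function('P')(157, 39)) = Add(Add(-29708, -29947), Add(39, Mul(2, I, Pow(2, Rational(1, 2))))) = Add(-59655, Add(39, Mul(2, I, Pow(2, Rational(1, 2))))) = Add(-59616, Mul(2, I, Pow(2, Rational(1, 2))))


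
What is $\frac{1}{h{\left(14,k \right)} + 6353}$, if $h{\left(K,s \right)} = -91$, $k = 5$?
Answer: $\frac{1}{6262} \approx 0.00015969$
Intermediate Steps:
$\frac{1}{h{\left(14,k \right)} + 6353} = \frac{1}{-91 + 6353} = \frac{1}{6262}$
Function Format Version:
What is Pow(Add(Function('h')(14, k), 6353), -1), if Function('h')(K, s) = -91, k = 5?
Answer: Rational(1, 6262) ≈ 0.00015969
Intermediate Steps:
Pow(Add(Function('h')(14, k), 6353), -1) = Pow(Add(-91, 6353), -1) = Pow(6262, -1) = Rational(1, 6262)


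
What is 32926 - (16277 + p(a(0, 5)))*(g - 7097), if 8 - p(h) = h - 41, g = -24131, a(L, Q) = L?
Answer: 509861254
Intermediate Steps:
p(h) = 49 - h (p(h) = 8 - (h - 41) = 8 - (-41 + h) = 8 + (41 - h) = 49 - h)
32926 - (16277 + p(a(0, 5)))*(g - 7097) = 32926 - (16277 + (49 - 1*0))*(-24131 - 7097) = 32926 - (16277 + (49 + 0))*(-31228) = 32926 - (16277 + 49)*(-31228) = 32926 - 16326*(-31228) = 32926 - 1*(-509828328) = 32926 + 509828328 = 509861254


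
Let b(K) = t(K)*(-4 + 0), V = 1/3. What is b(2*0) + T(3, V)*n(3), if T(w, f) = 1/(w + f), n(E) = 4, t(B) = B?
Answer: 6/5 ≈ 1.2000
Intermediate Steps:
V = 1/3 ≈ 0.33333
T(w, f) = 1/(f + w)
b(K) = -4*K (b(K) = K*(-4 + 0) = K*(-4) = -4*K)
b(2*0) + T(3, V)*n(3) = -8*0 + 4/(1/3 + 3) = -4*0 + 4/(10/3) = 0 + (3/10)*4 = 0 + 6/5 = 6/5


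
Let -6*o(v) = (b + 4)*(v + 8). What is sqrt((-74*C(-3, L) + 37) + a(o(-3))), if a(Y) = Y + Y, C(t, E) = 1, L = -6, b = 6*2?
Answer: I*sqrt(573)/3 ≈ 7.9791*I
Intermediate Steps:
b = 12
o(v) = -64/3 - 8*v/3 (o(v) = -(12 + 4)*(v + 8)/6 = -8*(8 + v)/3 = -(128 + 16*v)/6 = -64/3 - 8*v/3)
a(Y) = 2*Y
sqrt((-74*C(-3, L) + 37) + a(o(-3))) = sqrt((-74*1 + 37) + 2*(-64/3 - 8/3*(-3))) = sqrt((-74 + 37) + 2*(-64/3 + 8)) = sqrt(-37 + 2*(-40/3)) = sqrt(-37 - 80/3) = sqrt(-191/3) = I*sqrt(573)/3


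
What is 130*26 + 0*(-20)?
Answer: 3380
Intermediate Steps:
130*26 + 0*(-20) = 3380 + 0 = 3380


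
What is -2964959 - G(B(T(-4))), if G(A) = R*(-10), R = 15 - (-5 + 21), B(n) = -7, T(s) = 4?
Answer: -2964969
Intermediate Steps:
R = -1 (R = 15 - 1*16 = 15 - 16 = -1)
G(A) = 10 (G(A) = -1*(-10) = 10)
-2964959 - G(B(T(-4))) = -2964959 - 1*10 = -2964959 - 10 = -2964969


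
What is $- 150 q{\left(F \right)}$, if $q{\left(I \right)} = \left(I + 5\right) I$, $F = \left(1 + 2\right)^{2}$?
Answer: $-18900$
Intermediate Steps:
$F = 9$ ($F = 3^{2} = 9$)
$q{\left(I \right)} = I \left(5 + I\right)$ ($q{\left(I \right)} = \left(5 + I\right) I = I \left(5 + I\right)$)
$- 150 q{\left(F \right)} = - 150 \cdot 9 \left(5 + 9\right) = - 150 \cdot 9 \cdot 14 = \left(-150\right) 126 = -18900$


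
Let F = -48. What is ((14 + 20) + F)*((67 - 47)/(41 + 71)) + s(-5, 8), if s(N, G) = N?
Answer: -15/2 ≈ -7.5000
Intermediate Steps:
((14 + 20) + F)*((67 - 47)/(41 + 71)) + s(-5, 8) = ((14 + 20) - 48)*((67 - 47)/(41 + 71)) - 5 = (34 - 48)*(20/112) - 5 = -280/112 - 5 = -14*5/28 - 5 = -5/2 - 5 = -15/2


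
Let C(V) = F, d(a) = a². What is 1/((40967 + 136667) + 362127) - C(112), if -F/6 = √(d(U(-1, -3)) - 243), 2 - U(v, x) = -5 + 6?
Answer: 1/539761 + 66*I*√2 ≈ 1.8527e-6 + 93.338*I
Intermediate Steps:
U(v, x) = 1 (U(v, x) = 2 - (-5 + 6) = 2 - 1*1 = 2 - 1 = 1)
F = -66*I*√2 (F = -6*√(1² - 243) = -6*√(1 - 243) = -66*I*√2 ≈ -93.338*I)
C(V) = -66*I*√2
1/((40967 + 136667) + 362127) - C(112) = 1/((40967 + 136667) + 362127) - (-66)*I*√2 = 1/(177634 + 362127) + 66*I*√2 = 1/539761 + 66*I*√2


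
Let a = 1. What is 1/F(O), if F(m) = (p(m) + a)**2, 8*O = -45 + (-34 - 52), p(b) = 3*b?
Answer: 64/148225 ≈ 0.00043178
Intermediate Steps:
O = -131/8 (O = (-45 + (-34 - 52))/8 = (-45 - 86)/8 = (1/8)*(-131) = -131/8 ≈ -16.375)
F(m) = (1 + 3*m)**2 (F(m) = (3*m + 1)**2 = (1 + 3*m)**2)
1/F(O) = 1/((1 + 3*(-131/8))**2) = 1/((1 - 393/8)**2) = 1/((-385/8)**2) = 1/(148225/64) = 64/148225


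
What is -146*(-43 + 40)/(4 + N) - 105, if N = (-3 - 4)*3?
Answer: -2223/17 ≈ -130.76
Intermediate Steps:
N = -21 (N = -7*3 = -21)
-146*(-43 + 40)/(4 + N) - 105 = -146*(-43 + 40)/(4 - 21) - 105 = -(-438)/(-17) - 105 = -(-438)*(-1)/17 - 105 = -146*3/17 - 105 = -438/17 - 105 = -2223/17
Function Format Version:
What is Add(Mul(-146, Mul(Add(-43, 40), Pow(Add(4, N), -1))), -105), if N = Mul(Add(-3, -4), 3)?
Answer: Rational(-2223, 17) ≈ -130.76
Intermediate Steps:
N = -21 (N = Mul(-7, 3) = -21)
Add(Mul(-146, Mul(Add(-43, 40), Pow(Add(4, N), -1))), -105) = Add(Mul(-146, Mul(Add(-43, 40), Pow(Add(4, -21), -1))), -105) = Add(Mul(-146, Mul(-3, Pow(-17, -1))), -105) = Add(Mul(-146, Mul(-3, Rational(-1, 17))), -105) = Add(Mul(-146, Rational(3, 17)), -105) = Add(Rational(-438, 17), -105) = Rational(-2223, 17)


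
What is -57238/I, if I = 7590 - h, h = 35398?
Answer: 28619/13904 ≈ 2.0583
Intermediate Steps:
I = -27808 (I = 7590 - 1*35398 = 7590 - 35398 = -27808)
-57238/I = -57238/(-27808) = -57238*(-1/27808) = 28619/13904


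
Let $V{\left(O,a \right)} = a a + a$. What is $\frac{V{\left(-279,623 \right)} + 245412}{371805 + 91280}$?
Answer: $\frac{634164}{463085} \approx 1.3694$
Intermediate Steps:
$V{\left(O,a \right)} = a + a^{2}$ ($V{\left(O,a \right)} = a^{2} + a = a + a^{2}$)
$\frac{V{\left(-279,623 \right)} + 245412}{371805 + 91280} = \frac{623 \left(1 + 623\right) + 245412}{371805 + 91280} = \frac{623 \cdot 624 + 245412}{463085} = \left(388752 + 245412\right) \frac{1}{463085} = 634164 \cdot \frac{1}{463085} = \frac{634164}{463085}$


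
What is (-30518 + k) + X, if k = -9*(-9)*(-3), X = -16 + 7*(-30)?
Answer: -30987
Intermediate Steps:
X = -226 (X = -16 - 210 = -226)
k = -243 (k = 81*(-3) = -243)
(-30518 + k) + X = (-30518 - 243) - 226 = -30761 - 226 = -30987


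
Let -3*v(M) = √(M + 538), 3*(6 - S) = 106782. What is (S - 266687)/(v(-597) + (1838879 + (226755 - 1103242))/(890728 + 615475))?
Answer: -3943485531722568600/142185986410307 - 2057266248520051425*I*√59/142185986410307 ≈ -27735.0 - 1.1114e+5*I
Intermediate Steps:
S = -35588 (S = 6 - ⅓*106782 = 6 - 35594 = -35588)
v(M) = -√(538 + M)/3 (v(M) = -√(M + 538)/3 = -√(538 + M)/3)
(S - 266687)/(v(-597) + (1838879 + (226755 - 1103242))/(890728 + 615475)) = (-35588 - 266687)/(-√(538 - 597)/3 + (1838879 + (226755 - 1103242))/(890728 + 615475)) = -302275/(-I*√59/3 + (1838879 - 876487)/1506203) = -302275/(-I*√59/3 + 962392*(1/1506203)) = -302275/(-I*√59/3 + 962392/1506203) = -302275/(962392/1506203 - I*√59/3)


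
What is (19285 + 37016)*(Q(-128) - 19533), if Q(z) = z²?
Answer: -177291849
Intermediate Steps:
(19285 + 37016)*(Q(-128) - 19533) = (19285 + 37016)*((-128)² - 19533) = 56301*(16384 - 19533) = 56301*(-3149) = -177291849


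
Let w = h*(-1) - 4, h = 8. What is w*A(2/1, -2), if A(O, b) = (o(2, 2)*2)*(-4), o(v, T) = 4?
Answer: 384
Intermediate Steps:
A(O, b) = -32 (A(O, b) = (4*2)*(-4) = 8*(-4) = -32)
w = -12 (w = 8*(-1) - 4 = -8 - 4 = -12)
w*A(2/1, -2) = -12*(-32) = 384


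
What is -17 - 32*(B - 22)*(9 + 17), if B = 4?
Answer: 14959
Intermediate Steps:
-17 - 32*(B - 22)*(9 + 17) = -17 - 32*(4 - 22)*(9 + 17) = -17 - (-576)*26 = -17 - 32*(-468) = -17 + 14976 = 14959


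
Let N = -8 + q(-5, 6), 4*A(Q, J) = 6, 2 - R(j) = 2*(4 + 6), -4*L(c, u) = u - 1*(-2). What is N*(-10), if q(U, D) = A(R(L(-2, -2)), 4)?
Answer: 65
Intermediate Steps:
L(c, u) = -1/2 - u/4 (L(c, u) = -(u - 1*(-2))/4 = -(u + 2)/4 = -(2 + u)/4 = -1/2 - u/4)
R(j) = -18 (R(j) = 2 - 2*(4 + 6) = 2 - 2*10 = 2 - 1*20 = 2 - 20 = -18)
A(Q, J) = 3/2 (A(Q, J) = (1/4)*6 = 3/2)
q(U, D) = 3/2
N = -13/2 (N = -8 + 3/2 = -13/2 ≈ -6.5000)
N*(-10) = -13/2*(-10) = 65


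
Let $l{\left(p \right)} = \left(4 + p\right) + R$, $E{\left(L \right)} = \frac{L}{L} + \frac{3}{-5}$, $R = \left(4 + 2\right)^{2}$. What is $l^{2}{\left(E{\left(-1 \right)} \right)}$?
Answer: $\frac{40804}{25} \approx 1632.2$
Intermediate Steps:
$R = 36$ ($R = 6^{2} = 36$)
$E{\left(L \right)} = \frac{2}{5}$ ($E{\left(L \right)} = 1 + 3 \left(- \frac{1}{5}\right) = 1 - \frac{3}{5} = \frac{2}{5}$)
$l{\left(p \right)} = 40 + p$ ($l{\left(p \right)} = \left(4 + p\right) + 36 = 40 + p$)
$l^{2}{\left(E{\left(-1 \right)} \right)} = \left(40 + \frac{2}{5}\right)^{2} = \left(\frac{202}{5}\right)^{2} = \frac{40804}{25}$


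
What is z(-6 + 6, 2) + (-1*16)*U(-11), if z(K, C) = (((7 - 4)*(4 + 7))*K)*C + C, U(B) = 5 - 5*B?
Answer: -958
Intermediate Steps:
z(K, C) = C + 33*C*K (z(K, C) = ((3*11)*K)*C + C = (33*K)*C + C = 33*C*K + C = C + 33*C*K)
z(-6 + 6, 2) + (-1*16)*U(-11) = 2*(1 + 33*(-6 + 6)) + (-1*16)*(5 - 5*(-11)) = 2*(1 + 33*0) - 16*(5 + 55) = 2*(1 + 0) - 16*60 = 2*1 - 960 = 2 - 960 = -958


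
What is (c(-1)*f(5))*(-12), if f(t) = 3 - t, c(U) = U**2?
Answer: 24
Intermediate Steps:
(c(-1)*f(5))*(-12) = ((-1)**2*(3 - 1*5))*(-12) = (1*(3 - 5))*(-12) = (1*(-2))*(-12) = -2*(-12) = 24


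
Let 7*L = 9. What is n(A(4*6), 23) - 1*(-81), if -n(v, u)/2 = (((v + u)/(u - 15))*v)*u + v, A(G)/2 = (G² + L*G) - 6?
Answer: -414781236/49 ≈ -8.4649e+6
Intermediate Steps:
L = 9/7 (L = (⅐)*9 = 9/7 ≈ 1.2857)
A(G) = -12 + 2*G² + 18*G/7 (A(G) = 2*((G² + 9*G/7) - 6) = 2*(-6 + G² + 9*G/7) = -12 + 2*G² + 18*G/7)
n(v, u) = -2*v - 2*u*v*(u + v)/(-15 + u) (n(v, u) = -2*((((v + u)/(u - 15))*v)*u + v) = -2*((((u + v)/(-15 + u))*v)*u + v) = -2*((v*(u + v)/(-15 + u))*u + v) = -2*(u*v*(u + v)/(-15 + u) + v) = -2*(v + u*v*(u + v)/(-15 + u)) = -2*v - 2*u*v*(u + v)/(-15 + u))
n(A(4*6), 23) - 1*(-81) = 2*(-12 + 2*(4*6)² + 18*(4*6)/7)*(15 - 1*23 - 1*23² - 1*23*(-12 + 2*(4*6)² + 18*(4*6)/7))/(-15 + 23) - 1*(-81) = 2*(-12 + 2*24² + (18/7)*24)*(15 - 23 - 1*529 - 1*23*(-12 + 2*24² + (18/7)*24))/8 + 81 = 2*(-12 + 2*576 + 432/7)*(⅛)*(15 - 23 - 529 - 1*23*(-12 + 2*576 + 432/7)) + 81 = 2*(-12 + 1152 + 432/7)*(⅛)*(15 - 23 - 529 - 1*23*(-12 + 1152 + 432/7)) + 81 = 2*(8412/7)*(⅛)*(15 - 23 - 529 - 1*23*8412/7) + 81 = 2*(8412/7)*(⅛)*(15 - 23 - 529 - 193476/7) + 81 = 2*(8412/7)*(⅛)*(-197235/7) + 81 = -414785205/49 + 81 = -414781236/49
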